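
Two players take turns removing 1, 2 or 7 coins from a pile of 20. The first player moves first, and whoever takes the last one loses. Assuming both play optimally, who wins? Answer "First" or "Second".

Mark each pile size as W (mover wins) or L (mover loses):
i:   0  1  2  3  4  5  6  7  8  9 10 11 12 13 14 15 16 17 18 19 20
     W  L  W  W  L  W  W  L  W  W  L  W  W  L  W  W  L  W  W  L  W
Position 20 is W, so the first player wins.

First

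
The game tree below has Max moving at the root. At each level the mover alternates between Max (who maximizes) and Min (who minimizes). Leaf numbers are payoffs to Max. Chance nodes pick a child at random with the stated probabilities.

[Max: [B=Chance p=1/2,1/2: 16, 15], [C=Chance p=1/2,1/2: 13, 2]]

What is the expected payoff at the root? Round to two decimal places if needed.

B (Chance): 1/2·16 + 1/2·15 = 15.5
C (Chance): 1/2·13 + 1/2·2 = 7.5
Root (Max): max(15.5, 7.5) = 15.5

15.5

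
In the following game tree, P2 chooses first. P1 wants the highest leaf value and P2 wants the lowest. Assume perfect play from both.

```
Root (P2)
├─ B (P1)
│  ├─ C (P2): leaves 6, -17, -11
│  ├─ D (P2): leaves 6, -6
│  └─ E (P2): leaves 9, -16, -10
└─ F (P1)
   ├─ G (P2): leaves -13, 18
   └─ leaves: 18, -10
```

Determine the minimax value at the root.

-6

C (P2): min(6, -17, -11) = -17
D (P2): min(6, -6) = -6
E (P2): min(9, -16, -10) = -16
B (P1): max(-17, -6, -16) = -6
G (P2): min(-13, 18) = -13
F (P1): max(-13, 18, -10) = 18
Root (P2): min(-6, 18) = -6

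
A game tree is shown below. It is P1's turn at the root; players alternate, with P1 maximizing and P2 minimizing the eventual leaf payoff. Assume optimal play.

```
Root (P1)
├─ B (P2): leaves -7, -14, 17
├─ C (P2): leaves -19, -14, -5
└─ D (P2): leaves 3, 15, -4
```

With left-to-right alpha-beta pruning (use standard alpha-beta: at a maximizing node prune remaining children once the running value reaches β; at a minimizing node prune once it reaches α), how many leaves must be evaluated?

B [α=-∞,β=+∞]: v=-14
C [α=-14,β=+∞]: v=-19 after child 1 ≤ α → α-cutoff, skip 2
D [α=-14,β=+∞]: v=-4
Root [α=-∞,β=+∞]: v=-4
Leaves evaluated: 7 of 9.

7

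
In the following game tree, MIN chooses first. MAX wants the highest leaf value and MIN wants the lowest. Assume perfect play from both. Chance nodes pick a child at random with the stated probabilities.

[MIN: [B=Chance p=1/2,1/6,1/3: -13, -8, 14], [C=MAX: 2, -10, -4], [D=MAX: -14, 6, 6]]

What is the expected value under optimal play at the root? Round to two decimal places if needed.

B (Chance): 1/2·-13 + 1/6·-8 + 1/3·14 = -3.17
C (MAX): max(2, -10, -4) = 2
D (MAX): max(-14, 6, 6) = 6
Root (MIN): min(-3.17, 2, 6) = -3.17

-3.17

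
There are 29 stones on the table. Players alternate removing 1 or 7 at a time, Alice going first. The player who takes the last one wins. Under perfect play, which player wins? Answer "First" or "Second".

First

Positions where the player to move wins (W) vs loses (L):
i:   0  1  2  3  4  5  6  7  8  9 10 11 12 13 14 15 16 17 18 19 20 21 22 23 24 25 26 27 28 29
     L  W  L  W  L  W  L  W  L  W  L  W  L  W  L  W  L  W  L  W  L  W  L  W  L  W  L  W  L  W
Position 29 is W, so the first player wins.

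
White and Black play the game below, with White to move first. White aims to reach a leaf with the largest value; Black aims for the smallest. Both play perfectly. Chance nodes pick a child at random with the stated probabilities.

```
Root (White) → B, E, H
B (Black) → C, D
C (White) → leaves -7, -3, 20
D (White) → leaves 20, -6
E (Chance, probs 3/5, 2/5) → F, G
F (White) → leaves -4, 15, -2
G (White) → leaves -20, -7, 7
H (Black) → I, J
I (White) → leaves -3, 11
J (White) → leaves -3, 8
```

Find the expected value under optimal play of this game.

C (White): max(-7, -3, 20) = 20
D (White): max(20, -6) = 20
B (Black): min(20, 20) = 20
F (White): max(-4, 15, -2) = 15
G (White): max(-20, -7, 7) = 7
E (Chance): 3/5·15 + 2/5·7 = 11.8
I (White): max(-3, 11) = 11
J (White): max(-3, 8) = 8
H (Black): min(11, 8) = 8
Root (White): max(20, 11.8, 8) = 20

20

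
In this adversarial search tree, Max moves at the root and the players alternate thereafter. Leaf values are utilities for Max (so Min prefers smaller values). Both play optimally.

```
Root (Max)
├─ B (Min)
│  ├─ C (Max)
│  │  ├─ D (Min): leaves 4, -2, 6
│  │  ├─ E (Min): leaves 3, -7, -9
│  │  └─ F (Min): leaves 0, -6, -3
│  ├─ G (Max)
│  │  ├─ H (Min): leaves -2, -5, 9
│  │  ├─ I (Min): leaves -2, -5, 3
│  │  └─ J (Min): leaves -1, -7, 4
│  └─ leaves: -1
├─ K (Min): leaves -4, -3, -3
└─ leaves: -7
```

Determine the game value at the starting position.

-4

D (Min): min(4, -2, 6) = -2
E (Min): min(3, -7, -9) = -9
F (Min): min(0, -6, -3) = -6
C (Max): max(-2, -9, -6) = -2
H (Min): min(-2, -5, 9) = -5
I (Min): min(-2, -5, 3) = -5
J (Min): min(-1, -7, 4) = -7
G (Max): max(-5, -5, -7) = -5
B (Min): min(-2, -5, -1) = -5
K (Min): min(-4, -3, -3) = -4
Root (Max): max(-5, -4, -7) = -4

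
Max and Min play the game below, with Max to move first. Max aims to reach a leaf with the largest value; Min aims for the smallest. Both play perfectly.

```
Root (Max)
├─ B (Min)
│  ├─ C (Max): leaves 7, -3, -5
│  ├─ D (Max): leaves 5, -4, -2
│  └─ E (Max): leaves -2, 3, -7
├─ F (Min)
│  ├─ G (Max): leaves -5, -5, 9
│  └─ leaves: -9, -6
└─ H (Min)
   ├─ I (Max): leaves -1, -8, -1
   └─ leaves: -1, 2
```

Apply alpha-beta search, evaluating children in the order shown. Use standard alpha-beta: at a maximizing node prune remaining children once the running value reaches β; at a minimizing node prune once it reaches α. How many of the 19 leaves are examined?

16

C [α=-∞,β=+∞]: v=7
D [α=-∞,β=7]: v=5
E [α=-∞,β=5]: v=3
B [α=-∞,β=+∞]: v=3
G [α=3,β=+∞]: v=9
F [α=3,β=+∞]: v=-9 after child 2 ≤ α → α-cutoff, skip 1
I [α=3,β=+∞]: v=-1
H [α=3,β=+∞]: v=-1 after child 1 ≤ α → α-cutoff, skip 2
Root [α=-∞,β=+∞]: v=3
Leaves evaluated: 16 of 19.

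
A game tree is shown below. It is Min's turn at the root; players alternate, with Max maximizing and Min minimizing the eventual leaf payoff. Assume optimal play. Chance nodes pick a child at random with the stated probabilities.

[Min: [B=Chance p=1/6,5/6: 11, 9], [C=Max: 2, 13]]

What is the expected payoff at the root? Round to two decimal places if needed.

B (Chance): 1/6·11 + 5/6·9 = 9.33
C (Max): max(2, 13) = 13
Root (Min): min(9.33, 13) = 9.33

9.33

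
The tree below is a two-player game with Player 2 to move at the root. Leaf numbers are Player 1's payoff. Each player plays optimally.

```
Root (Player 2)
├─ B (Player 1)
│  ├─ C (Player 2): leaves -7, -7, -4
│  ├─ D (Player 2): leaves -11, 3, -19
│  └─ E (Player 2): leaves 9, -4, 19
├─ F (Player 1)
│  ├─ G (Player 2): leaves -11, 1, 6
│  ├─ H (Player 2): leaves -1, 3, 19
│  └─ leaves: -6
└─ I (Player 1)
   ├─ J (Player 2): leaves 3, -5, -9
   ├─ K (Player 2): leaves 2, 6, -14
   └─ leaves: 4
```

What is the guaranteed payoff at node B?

C: min(-7, -7, -4) = -7
D: min(-11, 3, -19) = -19
E: min(9, -4, 19) = -4
B: max(-7, -19, -4) = -4

-4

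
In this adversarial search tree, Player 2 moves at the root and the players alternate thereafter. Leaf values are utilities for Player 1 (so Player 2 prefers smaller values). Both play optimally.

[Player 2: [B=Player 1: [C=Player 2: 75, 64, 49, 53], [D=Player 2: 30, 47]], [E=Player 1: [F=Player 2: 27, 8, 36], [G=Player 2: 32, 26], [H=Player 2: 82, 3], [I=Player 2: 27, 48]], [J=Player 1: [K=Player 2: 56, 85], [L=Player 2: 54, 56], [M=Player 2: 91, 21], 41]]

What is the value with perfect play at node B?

C: min(75, 64, 49, 53) = 49
D: min(30, 47) = 30
B: max(49, 30) = 49

49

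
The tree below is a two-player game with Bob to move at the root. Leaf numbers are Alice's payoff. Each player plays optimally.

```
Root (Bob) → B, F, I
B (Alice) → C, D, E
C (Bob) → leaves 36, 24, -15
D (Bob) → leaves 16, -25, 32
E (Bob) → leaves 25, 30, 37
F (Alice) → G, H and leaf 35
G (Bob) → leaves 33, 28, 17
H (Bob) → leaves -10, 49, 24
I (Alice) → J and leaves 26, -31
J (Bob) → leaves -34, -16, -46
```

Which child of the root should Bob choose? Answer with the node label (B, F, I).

B

C (Bob): min(36, 24, -15) = -15
D (Bob): min(16, -25, 32) = -25
E (Bob): min(25, 30, 37) = 25
B (Alice): max(-15, -25, 25) = 25
G (Bob): min(33, 28, 17) = 17
H (Bob): min(-10, 49, 24) = -10
F (Alice): max(17, -10, 35) = 35
J (Bob): min(-34, -16, -46) = -46
I (Alice): max(-46, 26, -31) = 26
Root (Bob): min(25, 35, 26) = 25
Bob picks the child with the lowest value: B (value 25).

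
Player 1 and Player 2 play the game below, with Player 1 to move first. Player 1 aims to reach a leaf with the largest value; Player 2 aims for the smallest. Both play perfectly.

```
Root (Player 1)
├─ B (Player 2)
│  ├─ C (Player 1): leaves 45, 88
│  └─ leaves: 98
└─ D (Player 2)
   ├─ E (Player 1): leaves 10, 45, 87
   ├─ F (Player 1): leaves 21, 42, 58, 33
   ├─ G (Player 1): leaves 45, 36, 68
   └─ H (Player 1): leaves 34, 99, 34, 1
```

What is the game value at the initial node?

88

C (Player 1): max(45, 88) = 88
B (Player 2): min(88, 98) = 88
E (Player 1): max(10, 45, 87) = 87
F (Player 1): max(21, 42, 58, 33) = 58
G (Player 1): max(45, 36, 68) = 68
H (Player 1): max(34, 99, 34, 1) = 99
D (Player 2): min(87, 58, 68, 99) = 58
Root (Player 1): max(88, 58) = 88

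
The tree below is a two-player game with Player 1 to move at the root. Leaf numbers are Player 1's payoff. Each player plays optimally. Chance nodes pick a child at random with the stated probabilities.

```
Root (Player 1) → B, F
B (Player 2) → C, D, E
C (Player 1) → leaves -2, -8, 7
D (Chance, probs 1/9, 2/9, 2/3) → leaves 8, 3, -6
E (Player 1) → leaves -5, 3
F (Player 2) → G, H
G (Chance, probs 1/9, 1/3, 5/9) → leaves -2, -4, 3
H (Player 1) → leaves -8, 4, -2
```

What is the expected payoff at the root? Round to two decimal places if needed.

C (Player 1): max(-2, -8, 7) = 7
D (Chance): 1/9·8 + 2/9·3 + 2/3·-6 = -2.44
E (Player 1): max(-5, 3) = 3
B (Player 2): min(7, -2.44, 3) = -2.44
G (Chance): 1/9·-2 + 1/3·-4 + 5/9·3 = 0.11
H (Player 1): max(-8, 4, -2) = 4
F (Player 2): min(0.11, 4) = 0.11
Root (Player 1): max(-2.44, 0.11) = 0.11

0.11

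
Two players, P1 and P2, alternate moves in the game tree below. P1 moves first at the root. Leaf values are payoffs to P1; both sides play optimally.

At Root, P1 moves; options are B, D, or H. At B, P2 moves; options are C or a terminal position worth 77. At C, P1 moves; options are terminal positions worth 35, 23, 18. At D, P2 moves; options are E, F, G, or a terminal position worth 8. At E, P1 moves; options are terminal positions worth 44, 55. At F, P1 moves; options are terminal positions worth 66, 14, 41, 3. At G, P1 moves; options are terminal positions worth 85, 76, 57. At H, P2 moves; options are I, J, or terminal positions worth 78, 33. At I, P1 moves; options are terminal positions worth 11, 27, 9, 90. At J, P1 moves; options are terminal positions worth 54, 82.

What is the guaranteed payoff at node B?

C: max(35, 23, 18) = 35
B: min(35, 77) = 35

35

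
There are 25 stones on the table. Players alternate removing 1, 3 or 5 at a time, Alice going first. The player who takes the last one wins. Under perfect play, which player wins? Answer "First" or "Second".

First

Compute winning (W) and losing (L) positions by backward induction:
i:   0  1  2  3  4  5  6  7  8  9 10 11 12 13 14 15 16 17 18 19 20 21 22 23 24 25
     L  W  L  W  L  W  L  W  L  W  L  W  L  W  L  W  L  W  L  W  L  W  L  W  L  W
Position 25 is W, so the first player wins.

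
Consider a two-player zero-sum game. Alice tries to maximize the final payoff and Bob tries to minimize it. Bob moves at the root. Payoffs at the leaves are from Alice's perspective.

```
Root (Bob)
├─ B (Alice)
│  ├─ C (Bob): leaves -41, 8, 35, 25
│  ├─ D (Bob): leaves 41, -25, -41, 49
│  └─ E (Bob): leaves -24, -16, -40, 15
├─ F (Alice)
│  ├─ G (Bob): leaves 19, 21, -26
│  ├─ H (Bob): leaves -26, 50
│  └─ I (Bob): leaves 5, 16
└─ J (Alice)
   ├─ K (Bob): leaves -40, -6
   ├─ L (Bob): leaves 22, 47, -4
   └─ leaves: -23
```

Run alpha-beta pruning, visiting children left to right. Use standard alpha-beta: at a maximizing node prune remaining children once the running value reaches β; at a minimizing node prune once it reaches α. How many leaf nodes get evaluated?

C [α=-∞,β=+∞]: v=-41
D [α=-41,β=+∞]: v=-41 after child 3 ≤ α → α-cutoff, skip 1
E [α=-41,β=+∞]: v=-40
B [α=-∞,β=+∞]: v=-40
G [α=-∞,β=-40]: v=-26
F [α=-∞,β=-40]: v=-26 after child 1 ≥ β → β-cutoff, skip 2
K [α=-∞,β=-40]: v=-40
J [α=-∞,β=-40]: v=-40 after child 1 ≥ β → β-cutoff, skip 2
Root [α=-∞,β=+∞]: v=-40
Leaves evaluated: 16 of 25.

16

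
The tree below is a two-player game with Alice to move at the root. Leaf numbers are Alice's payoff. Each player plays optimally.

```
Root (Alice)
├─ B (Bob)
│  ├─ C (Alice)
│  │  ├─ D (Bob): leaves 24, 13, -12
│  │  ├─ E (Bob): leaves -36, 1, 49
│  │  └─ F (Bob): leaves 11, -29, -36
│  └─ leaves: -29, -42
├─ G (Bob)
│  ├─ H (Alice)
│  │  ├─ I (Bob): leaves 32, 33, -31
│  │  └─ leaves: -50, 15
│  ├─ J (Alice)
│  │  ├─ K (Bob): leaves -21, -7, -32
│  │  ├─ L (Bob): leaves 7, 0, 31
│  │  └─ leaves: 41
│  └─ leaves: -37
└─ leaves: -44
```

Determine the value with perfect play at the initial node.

D (Bob): min(24, 13, -12) = -12
E (Bob): min(-36, 1, 49) = -36
F (Bob): min(11, -29, -36) = -36
C (Alice): max(-12, -36, -36) = -12
B (Bob): min(-12, -29, -42) = -42
I (Bob): min(32, 33, -31) = -31
H (Alice): max(-31, -50, 15) = 15
K (Bob): min(-21, -7, -32) = -32
L (Bob): min(7, 0, 31) = 0
J (Alice): max(-32, 0, 41) = 41
G (Bob): min(15, 41, -37) = -37
Root (Alice): max(-42, -37, -44) = -37

-37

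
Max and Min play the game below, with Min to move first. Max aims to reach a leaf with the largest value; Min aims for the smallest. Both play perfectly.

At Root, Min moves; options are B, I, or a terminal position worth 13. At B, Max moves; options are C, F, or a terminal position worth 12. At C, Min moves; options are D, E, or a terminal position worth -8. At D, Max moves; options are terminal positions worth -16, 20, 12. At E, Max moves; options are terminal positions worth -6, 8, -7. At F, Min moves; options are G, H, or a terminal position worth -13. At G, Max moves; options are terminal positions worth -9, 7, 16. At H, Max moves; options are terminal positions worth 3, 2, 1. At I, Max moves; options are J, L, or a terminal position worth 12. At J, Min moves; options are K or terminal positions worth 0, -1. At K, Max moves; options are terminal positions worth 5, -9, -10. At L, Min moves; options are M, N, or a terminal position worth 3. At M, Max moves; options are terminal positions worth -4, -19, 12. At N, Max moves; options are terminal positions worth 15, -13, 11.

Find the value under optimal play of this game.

12

D (Max): max(-16, 20, 12) = 20
E (Max): max(-6, 8, -7) = 8
C (Min): min(20, 8, -8) = -8
G (Max): max(-9, 7, 16) = 16
H (Max): max(3, 2, 1) = 3
F (Min): min(16, 3, -13) = -13
B (Max): max(-8, -13, 12) = 12
K (Max): max(5, -9, -10) = 5
J (Min): min(5, 0, -1) = -1
M (Max): max(-4, -19, 12) = 12
N (Max): max(15, -13, 11) = 15
L (Min): min(12, 15, 3) = 3
I (Max): max(-1, 3, 12) = 12
Root (Min): min(12, 12, 13) = 12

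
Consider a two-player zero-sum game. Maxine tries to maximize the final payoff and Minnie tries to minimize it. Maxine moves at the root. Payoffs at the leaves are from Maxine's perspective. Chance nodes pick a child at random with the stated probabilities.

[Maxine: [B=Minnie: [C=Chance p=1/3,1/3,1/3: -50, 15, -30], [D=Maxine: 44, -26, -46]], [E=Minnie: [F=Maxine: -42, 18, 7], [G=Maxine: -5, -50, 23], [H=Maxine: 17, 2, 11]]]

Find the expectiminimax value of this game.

C (Chance): 1/3·-50 + 1/3·15 + 1/3·-30 = -21.67
D (Maxine): max(44, -26, -46) = 44
B (Minnie): min(-21.67, 44) = -21.67
F (Maxine): max(-42, 18, 7) = 18
G (Maxine): max(-5, -50, 23) = 23
H (Maxine): max(17, 2, 11) = 17
E (Minnie): min(18, 23, 17) = 17
Root (Maxine): max(-21.67, 17) = 17

17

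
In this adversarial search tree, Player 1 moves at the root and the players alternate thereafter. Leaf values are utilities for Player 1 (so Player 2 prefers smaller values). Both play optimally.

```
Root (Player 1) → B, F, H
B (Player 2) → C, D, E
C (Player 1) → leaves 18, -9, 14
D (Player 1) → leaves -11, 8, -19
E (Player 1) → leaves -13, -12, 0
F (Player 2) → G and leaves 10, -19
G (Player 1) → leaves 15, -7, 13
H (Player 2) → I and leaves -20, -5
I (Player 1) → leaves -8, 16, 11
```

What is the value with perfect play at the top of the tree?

0

C (Player 1): max(18, -9, 14) = 18
D (Player 1): max(-11, 8, -19) = 8
E (Player 1): max(-13, -12, 0) = 0
B (Player 2): min(18, 8, 0) = 0
G (Player 1): max(15, -7, 13) = 15
F (Player 2): min(15, 10, -19) = -19
I (Player 1): max(-8, 16, 11) = 16
H (Player 2): min(16, -20, -5) = -20
Root (Player 1): max(0, -19, -20) = 0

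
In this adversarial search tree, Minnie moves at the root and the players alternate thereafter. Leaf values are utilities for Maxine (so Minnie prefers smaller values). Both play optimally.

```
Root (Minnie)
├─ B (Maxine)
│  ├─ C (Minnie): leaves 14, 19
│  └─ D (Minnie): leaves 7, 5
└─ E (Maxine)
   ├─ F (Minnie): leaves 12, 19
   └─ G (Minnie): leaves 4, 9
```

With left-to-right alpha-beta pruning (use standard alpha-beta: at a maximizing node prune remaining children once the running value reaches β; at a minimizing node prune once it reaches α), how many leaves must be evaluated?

C [α=-∞,β=+∞]: v=14
D [α=14,β=+∞]: v=7 after child 1 ≤ α → α-cutoff, skip 1
B [α=-∞,β=+∞]: v=14
F [α=-∞,β=14]: v=12
G [α=12,β=14]: v=4 after child 1 ≤ α → α-cutoff, skip 1
E [α=-∞,β=14]: v=12
Root [α=-∞,β=+∞]: v=12
Leaves evaluated: 6 of 8.

6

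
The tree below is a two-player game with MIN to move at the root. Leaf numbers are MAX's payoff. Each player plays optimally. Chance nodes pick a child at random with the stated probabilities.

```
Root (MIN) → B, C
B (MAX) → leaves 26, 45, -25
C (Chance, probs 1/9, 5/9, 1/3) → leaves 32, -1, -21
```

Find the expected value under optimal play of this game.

-4

B (MAX): max(26, 45, -25) = 45
C (Chance): 1/9·32 + 5/9·-1 + 1/3·-21 = -4
Root (MIN): min(45, -4) = -4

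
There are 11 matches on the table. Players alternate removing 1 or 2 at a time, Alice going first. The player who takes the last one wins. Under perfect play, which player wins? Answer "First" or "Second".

W/L table (W = player to move can force a win):
i:   0  1  2  3  4  5  6  7  8  9 10 11
     L  W  W  L  W  W  L  W  W  L  W  W
Position 11 is W, so the first player wins.

First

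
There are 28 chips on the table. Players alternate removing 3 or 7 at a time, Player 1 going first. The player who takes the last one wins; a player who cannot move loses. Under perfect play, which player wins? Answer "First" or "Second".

Positions where the player to move wins (W) vs loses (L):
i:   0  1  2  3  4  5  6  7  8  9 10 11 12 13 14 15 16 17 18 19 20 21 22 23 24 25 26 27 28
     L  L  L  W  W  W  L  W  W  W  L  L  L  W  W  W  L  W  W  W  L  L  L  W  W  W  L  W  W
Position 28 is W, so the first player wins.

First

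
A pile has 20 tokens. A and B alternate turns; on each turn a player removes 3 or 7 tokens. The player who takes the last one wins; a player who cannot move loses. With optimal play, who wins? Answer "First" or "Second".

Positions where the player to move wins (W) vs loses (L):
i:   0  1  2  3  4  5  6  7  8  9 10 11 12 13 14 15 16 17 18 19 20
     L  L  L  W  W  W  L  W  W  W  L  L  L  W  W  W  L  W  W  W  L
Position 20 is L, so the second player wins.

Second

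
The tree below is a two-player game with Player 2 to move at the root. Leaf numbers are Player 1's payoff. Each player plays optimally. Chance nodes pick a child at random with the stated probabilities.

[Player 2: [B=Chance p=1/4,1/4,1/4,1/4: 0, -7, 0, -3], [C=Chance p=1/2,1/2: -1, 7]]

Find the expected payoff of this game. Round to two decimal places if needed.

B (Chance): 1/4·0 + 1/4·-7 + 1/4·0 + 1/4·-3 = -2.5
C (Chance): 1/2·-1 + 1/2·7 = 3
Root (Player 2): min(-2.5, 3) = -2.5

-2.5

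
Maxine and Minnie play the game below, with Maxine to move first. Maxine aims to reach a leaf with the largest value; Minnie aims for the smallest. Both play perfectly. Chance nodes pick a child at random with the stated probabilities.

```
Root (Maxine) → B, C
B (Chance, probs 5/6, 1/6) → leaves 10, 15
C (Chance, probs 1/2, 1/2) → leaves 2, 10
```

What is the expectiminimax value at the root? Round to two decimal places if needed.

10.83

B (Chance): 5/6·10 + 1/6·15 = 10.83
C (Chance): 1/2·2 + 1/2·10 = 6
Root (Maxine): max(10.83, 6) = 10.83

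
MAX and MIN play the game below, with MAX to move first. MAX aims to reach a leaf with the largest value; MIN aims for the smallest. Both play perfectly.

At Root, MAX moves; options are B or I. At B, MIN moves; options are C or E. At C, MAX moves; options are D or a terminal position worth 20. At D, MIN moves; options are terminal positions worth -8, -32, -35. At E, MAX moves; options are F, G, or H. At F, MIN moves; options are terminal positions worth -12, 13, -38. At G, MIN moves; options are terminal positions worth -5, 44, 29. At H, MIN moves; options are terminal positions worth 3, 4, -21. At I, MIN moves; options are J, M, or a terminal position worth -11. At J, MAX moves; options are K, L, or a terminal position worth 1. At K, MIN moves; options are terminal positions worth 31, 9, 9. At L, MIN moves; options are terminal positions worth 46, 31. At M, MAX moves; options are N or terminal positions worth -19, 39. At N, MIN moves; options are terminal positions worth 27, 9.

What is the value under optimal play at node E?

F: min(-12, 13, -38) = -38
G: min(-5, 44, 29) = -5
H: min(3, 4, -21) = -21
E: max(-38, -5, -21) = -5

-5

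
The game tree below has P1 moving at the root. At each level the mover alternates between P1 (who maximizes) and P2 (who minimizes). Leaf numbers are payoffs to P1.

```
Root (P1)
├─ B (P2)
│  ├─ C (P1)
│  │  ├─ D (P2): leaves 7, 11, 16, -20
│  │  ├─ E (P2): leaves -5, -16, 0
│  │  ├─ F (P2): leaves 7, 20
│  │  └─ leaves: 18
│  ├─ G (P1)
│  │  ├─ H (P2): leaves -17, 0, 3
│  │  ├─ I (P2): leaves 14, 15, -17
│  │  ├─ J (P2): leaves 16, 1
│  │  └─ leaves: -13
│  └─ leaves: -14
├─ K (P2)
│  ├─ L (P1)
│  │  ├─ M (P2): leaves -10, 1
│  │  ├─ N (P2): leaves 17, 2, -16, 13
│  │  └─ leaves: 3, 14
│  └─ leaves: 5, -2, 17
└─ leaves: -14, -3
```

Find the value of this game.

-2

D (P2): min(7, 11, 16, -20) = -20
E (P2): min(-5, -16, 0) = -16
F (P2): min(7, 20) = 7
C (P1): max(-20, -16, 7, 18) = 18
H (P2): min(-17, 0, 3) = -17
I (P2): min(14, 15, -17) = -17
J (P2): min(16, 1) = 1
G (P1): max(-17, -17, 1, -13) = 1
B (P2): min(18, 1, -14) = -14
M (P2): min(-10, 1) = -10
N (P2): min(17, 2, -16, 13) = -16
L (P1): max(-10, -16, 3, 14) = 14
K (P2): min(14, 5, -2, 17) = -2
Root (P1): max(-14, -2, -14, -3) = -2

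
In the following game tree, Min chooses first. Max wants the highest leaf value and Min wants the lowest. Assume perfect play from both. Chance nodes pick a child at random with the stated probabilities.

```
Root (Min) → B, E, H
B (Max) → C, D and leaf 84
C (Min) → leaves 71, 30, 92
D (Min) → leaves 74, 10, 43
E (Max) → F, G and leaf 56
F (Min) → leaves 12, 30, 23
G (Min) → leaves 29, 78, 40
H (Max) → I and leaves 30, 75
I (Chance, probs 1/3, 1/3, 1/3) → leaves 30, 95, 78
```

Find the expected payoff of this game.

56

C (Min): min(71, 30, 92) = 30
D (Min): min(74, 10, 43) = 10
B (Max): max(30, 10, 84) = 84
F (Min): min(12, 30, 23) = 12
G (Min): min(29, 78, 40) = 29
E (Max): max(12, 29, 56) = 56
I (Chance): 1/3·30 + 1/3·95 + 1/3·78 = 67.67
H (Max): max(67.67, 30, 75) = 75
Root (Min): min(84, 56, 75) = 56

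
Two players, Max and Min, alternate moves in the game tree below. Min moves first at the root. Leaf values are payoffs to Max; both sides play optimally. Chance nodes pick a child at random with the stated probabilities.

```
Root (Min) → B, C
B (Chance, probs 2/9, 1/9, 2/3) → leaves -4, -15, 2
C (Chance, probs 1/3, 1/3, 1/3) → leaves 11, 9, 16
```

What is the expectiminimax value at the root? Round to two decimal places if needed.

-1.22

B (Chance): 2/9·-4 + 1/9·-15 + 2/3·2 = -1.22
C (Chance): 1/3·11 + 1/3·9 + 1/3·16 = 12
Root (Min): min(-1.22, 12) = -1.22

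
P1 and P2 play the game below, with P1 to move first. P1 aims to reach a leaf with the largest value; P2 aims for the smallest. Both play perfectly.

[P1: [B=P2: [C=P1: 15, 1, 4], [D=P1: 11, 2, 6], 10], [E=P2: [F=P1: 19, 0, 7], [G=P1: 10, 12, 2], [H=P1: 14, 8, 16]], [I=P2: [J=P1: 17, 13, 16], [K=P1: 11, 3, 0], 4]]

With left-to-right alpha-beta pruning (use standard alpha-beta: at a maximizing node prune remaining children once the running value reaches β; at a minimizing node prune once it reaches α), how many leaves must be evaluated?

C [α=-∞,β=+∞]: v=15
D [α=-∞,β=15]: v=11
B [α=-∞,β=+∞]: v=10
F [α=10,β=+∞]: v=19
G [α=10,β=19]: v=12
H [α=10,β=12]: v=14 after child 1 ≥ β → β-cutoff, skip 2
E [α=10,β=+∞]: v=12
J [α=12,β=+∞]: v=17
K [α=12,β=17]: v=11
I [α=12,β=+∞]: v=11 after child 2 ≤ α → α-cutoff, skip 1
Root [α=-∞,β=+∞]: v=12
Leaves evaluated: 20 of 23.

20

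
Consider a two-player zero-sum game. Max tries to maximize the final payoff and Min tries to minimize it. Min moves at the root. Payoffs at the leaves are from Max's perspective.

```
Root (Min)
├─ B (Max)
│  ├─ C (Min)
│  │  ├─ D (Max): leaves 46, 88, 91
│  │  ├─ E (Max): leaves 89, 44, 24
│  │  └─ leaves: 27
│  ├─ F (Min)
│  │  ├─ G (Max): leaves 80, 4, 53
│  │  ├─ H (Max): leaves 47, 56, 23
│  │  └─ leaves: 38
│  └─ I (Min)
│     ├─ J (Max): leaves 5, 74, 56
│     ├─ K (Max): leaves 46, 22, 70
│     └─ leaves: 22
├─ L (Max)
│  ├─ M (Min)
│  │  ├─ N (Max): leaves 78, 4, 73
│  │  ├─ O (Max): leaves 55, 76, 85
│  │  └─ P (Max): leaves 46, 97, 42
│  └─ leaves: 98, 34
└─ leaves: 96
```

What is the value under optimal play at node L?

N: max(78, 4, 73) = 78
O: max(55, 76, 85) = 85
P: max(46, 97, 42) = 97
M: min(78, 85, 97) = 78
L: max(78, 98, 34) = 98

98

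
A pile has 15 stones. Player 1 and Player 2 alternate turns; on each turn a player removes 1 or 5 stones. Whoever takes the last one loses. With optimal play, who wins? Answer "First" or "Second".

Compute winning (W) and losing (L) positions by backward induction:
i:   0  1  2  3  4  5  6  7  8  9 10 11 12 13 14 15
     W  L  W  L  W  L  W  L  W  L  W  L  W  L  W  L
Position 15 is L, so the second player wins.

Second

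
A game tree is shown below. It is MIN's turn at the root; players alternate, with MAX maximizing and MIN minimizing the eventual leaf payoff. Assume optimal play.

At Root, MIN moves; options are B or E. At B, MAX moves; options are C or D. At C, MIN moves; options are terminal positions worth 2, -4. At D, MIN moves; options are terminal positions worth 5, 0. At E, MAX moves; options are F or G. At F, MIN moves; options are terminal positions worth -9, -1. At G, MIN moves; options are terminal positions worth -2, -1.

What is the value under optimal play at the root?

-2

C (MIN): min(2, -4) = -4
D (MIN): min(5, 0) = 0
B (MAX): max(-4, 0) = 0
F (MIN): min(-9, -1) = -9
G (MIN): min(-2, -1) = -2
E (MAX): max(-9, -2) = -2
Root (MIN): min(0, -2) = -2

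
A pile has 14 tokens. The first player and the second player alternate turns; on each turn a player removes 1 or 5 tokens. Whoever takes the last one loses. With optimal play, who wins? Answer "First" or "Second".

First

Positions where the player to move wins (W) vs loses (L):
i:   0  1  2  3  4  5  6  7  8  9 10 11 12 13 14
     W  L  W  L  W  L  W  L  W  L  W  L  W  L  W
Position 14 is W, so the first player wins.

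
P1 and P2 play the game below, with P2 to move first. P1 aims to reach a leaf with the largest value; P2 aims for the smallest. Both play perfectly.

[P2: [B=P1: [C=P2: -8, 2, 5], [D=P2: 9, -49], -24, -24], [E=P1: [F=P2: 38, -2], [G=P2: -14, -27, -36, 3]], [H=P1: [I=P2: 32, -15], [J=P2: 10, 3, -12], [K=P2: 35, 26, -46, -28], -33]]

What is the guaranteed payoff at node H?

-12

I: min(32, -15) = -15
J: min(10, 3, -12) = -12
K: min(35, 26, -46, -28) = -46
H: max(-15, -12, -46, -33) = -12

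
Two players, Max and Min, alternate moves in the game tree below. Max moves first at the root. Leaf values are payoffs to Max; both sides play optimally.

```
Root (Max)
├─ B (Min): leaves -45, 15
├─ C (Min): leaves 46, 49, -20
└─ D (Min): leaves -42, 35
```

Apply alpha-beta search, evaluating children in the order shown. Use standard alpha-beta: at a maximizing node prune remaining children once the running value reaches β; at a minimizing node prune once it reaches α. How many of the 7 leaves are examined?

6

B [α=-∞,β=+∞]: v=-45
C [α=-45,β=+∞]: v=-20
D [α=-20,β=+∞]: v=-42 after child 1 ≤ α → α-cutoff, skip 1
Root [α=-∞,β=+∞]: v=-20
Leaves evaluated: 6 of 7.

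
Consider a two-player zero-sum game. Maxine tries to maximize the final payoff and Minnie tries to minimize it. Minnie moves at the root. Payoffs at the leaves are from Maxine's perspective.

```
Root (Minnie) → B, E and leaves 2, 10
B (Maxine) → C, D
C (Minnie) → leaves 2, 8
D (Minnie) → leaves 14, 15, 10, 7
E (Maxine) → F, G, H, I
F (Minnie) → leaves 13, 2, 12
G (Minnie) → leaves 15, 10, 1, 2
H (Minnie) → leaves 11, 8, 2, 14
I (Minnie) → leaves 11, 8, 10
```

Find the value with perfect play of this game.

C (Minnie): min(2, 8) = 2
D (Minnie): min(14, 15, 10, 7) = 7
B (Maxine): max(2, 7) = 7
F (Minnie): min(13, 2, 12) = 2
G (Minnie): min(15, 10, 1, 2) = 1
H (Minnie): min(11, 8, 2, 14) = 2
I (Minnie): min(11, 8, 10) = 8
E (Maxine): max(2, 1, 2, 8) = 8
Root (Minnie): min(7, 8, 2, 10) = 2

2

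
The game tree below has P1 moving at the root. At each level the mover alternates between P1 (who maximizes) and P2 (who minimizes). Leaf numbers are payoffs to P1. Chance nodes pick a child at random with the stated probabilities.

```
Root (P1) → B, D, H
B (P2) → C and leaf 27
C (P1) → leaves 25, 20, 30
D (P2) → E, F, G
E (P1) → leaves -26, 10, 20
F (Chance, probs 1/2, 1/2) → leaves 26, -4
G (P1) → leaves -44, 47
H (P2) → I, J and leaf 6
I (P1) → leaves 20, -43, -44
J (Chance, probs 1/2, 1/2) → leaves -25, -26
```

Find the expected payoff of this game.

27

C (P1): max(25, 20, 30) = 30
B (P2): min(30, 27) = 27
E (P1): max(-26, 10, 20) = 20
F (Chance): 1/2·26 + 1/2·-4 = 11
G (P1): max(-44, 47) = 47
D (P2): min(20, 11, 47) = 11
I (P1): max(20, -43, -44) = 20
J (Chance): 1/2·-25 + 1/2·-26 = -25.5
H (P2): min(20, -25.5, 6) = -25.5
Root (P1): max(27, 11, -25.5) = 27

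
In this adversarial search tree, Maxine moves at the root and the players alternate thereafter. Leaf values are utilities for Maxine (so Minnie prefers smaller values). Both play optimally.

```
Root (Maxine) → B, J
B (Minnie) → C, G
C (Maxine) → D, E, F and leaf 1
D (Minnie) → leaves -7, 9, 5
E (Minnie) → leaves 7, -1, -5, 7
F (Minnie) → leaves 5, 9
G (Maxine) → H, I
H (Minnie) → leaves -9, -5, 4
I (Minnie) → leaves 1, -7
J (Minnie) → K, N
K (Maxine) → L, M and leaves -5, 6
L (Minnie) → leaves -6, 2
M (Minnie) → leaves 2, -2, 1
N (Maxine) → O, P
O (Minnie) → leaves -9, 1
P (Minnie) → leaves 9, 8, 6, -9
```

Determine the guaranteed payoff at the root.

D (Minnie): min(-7, 9, 5) = -7
E (Minnie): min(7, -1, -5, 7) = -5
F (Minnie): min(5, 9) = 5
C (Maxine): max(-7, -5, 5, 1) = 5
H (Minnie): min(-9, -5, 4) = -9
I (Minnie): min(1, -7) = -7
G (Maxine): max(-9, -7) = -7
B (Minnie): min(5, -7) = -7
L (Minnie): min(-6, 2) = -6
M (Minnie): min(2, -2, 1) = -2
K (Maxine): max(-6, -2, -5, 6) = 6
O (Minnie): min(-9, 1) = -9
P (Minnie): min(9, 8, 6, -9) = -9
N (Maxine): max(-9, -9) = -9
J (Minnie): min(6, -9) = -9
Root (Maxine): max(-7, -9) = -7

-7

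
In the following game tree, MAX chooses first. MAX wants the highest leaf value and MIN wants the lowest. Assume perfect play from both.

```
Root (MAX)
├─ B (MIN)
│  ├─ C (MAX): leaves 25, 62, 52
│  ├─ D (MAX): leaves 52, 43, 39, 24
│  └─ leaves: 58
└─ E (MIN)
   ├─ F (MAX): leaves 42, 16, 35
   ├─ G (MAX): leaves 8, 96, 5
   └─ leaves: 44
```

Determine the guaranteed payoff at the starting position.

C (MAX): max(25, 62, 52) = 62
D (MAX): max(52, 43, 39, 24) = 52
B (MIN): min(62, 52, 58) = 52
F (MAX): max(42, 16, 35) = 42
G (MAX): max(8, 96, 5) = 96
E (MIN): min(42, 96, 44) = 42
Root (MAX): max(52, 42) = 52

52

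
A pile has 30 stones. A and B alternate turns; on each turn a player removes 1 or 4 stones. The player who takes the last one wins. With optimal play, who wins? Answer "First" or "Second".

Second

Compute winning (W) and losing (L) positions by backward induction:
i:   0  1  2  3  4  5  6  7  8  9 10 11 12 13 14 15 16 17 18 19 20 21 22 23 24 25 26 27 28 29 30
     L  W  L  W  W  L  W  L  W  W  L  W  L  W  W  L  W  L  W  W  L  W  L  W  W  L  W  L  W  W  L
Position 30 is L, so the second player wins.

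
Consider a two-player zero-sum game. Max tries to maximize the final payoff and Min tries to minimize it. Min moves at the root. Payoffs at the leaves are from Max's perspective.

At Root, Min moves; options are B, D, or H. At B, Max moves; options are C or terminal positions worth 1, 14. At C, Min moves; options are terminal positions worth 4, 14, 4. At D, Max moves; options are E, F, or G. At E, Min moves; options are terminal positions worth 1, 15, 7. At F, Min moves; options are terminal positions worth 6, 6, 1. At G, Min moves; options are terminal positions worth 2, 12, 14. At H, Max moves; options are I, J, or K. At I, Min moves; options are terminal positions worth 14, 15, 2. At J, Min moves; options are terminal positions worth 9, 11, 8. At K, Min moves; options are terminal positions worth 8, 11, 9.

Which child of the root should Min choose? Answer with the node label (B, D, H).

C (Min): min(4, 14, 4) = 4
B (Max): max(4, 1, 14) = 14
E (Min): min(1, 15, 7) = 1
F (Min): min(6, 6, 1) = 1
G (Min): min(2, 12, 14) = 2
D (Max): max(1, 1, 2) = 2
I (Min): min(14, 15, 2) = 2
J (Min): min(9, 11, 8) = 8
K (Min): min(8, 11, 9) = 8
H (Max): max(2, 8, 8) = 8
Root (Min): min(14, 2, 8) = 2
Min picks the child with the lowest value: D (value 2).

D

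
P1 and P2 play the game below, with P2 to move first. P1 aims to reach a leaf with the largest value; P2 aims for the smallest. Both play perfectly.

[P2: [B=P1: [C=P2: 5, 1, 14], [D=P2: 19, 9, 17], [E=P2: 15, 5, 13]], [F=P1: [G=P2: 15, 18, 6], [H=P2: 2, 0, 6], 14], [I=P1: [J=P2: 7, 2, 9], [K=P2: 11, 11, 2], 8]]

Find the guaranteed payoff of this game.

C (P2): min(5, 1, 14) = 1
D (P2): min(19, 9, 17) = 9
E (P2): min(15, 5, 13) = 5
B (P1): max(1, 9, 5) = 9
G (P2): min(15, 18, 6) = 6
H (P2): min(2, 0, 6) = 0
F (P1): max(6, 0, 14) = 14
J (P2): min(7, 2, 9) = 2
K (P2): min(11, 11, 2) = 2
I (P1): max(2, 2, 8) = 8
Root (P2): min(9, 14, 8) = 8

8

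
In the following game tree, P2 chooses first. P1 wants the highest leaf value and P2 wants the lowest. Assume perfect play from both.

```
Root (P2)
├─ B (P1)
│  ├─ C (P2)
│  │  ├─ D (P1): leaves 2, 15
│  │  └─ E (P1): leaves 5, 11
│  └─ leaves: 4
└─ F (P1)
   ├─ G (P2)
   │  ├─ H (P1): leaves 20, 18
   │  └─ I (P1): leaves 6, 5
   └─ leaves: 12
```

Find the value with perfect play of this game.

11

D (P1): max(2, 15) = 15
E (P1): max(5, 11) = 11
C (P2): min(15, 11) = 11
B (P1): max(11, 4) = 11
H (P1): max(20, 18) = 20
I (P1): max(6, 5) = 6
G (P2): min(20, 6) = 6
F (P1): max(6, 12) = 12
Root (P2): min(11, 12) = 11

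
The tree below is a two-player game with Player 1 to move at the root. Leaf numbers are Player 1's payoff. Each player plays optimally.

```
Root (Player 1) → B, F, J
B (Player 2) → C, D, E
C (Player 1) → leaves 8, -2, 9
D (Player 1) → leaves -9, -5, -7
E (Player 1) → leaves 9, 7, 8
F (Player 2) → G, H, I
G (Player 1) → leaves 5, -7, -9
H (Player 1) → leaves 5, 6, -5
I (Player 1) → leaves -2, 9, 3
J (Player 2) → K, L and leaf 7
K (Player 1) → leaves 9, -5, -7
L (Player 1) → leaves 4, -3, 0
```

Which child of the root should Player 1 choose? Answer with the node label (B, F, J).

F

C (Player 1): max(8, -2, 9) = 9
D (Player 1): max(-9, -5, -7) = -5
E (Player 1): max(9, 7, 8) = 9
B (Player 2): min(9, -5, 9) = -5
G (Player 1): max(5, -7, -9) = 5
H (Player 1): max(5, 6, -5) = 6
I (Player 1): max(-2, 9, 3) = 9
F (Player 2): min(5, 6, 9) = 5
K (Player 1): max(9, -5, -7) = 9
L (Player 1): max(4, -3, 0) = 4
J (Player 2): min(9, 4, 7) = 4
Root (Player 1): max(-5, 5, 4) = 5
Player 1 picks the child with the highest value: F (value 5).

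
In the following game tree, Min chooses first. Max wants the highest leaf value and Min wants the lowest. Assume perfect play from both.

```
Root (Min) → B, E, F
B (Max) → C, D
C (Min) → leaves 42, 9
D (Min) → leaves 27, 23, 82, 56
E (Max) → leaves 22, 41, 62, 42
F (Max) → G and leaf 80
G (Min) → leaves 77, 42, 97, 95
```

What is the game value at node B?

C: min(42, 9) = 9
D: min(27, 23, 82, 56) = 23
B: max(9, 23) = 23

23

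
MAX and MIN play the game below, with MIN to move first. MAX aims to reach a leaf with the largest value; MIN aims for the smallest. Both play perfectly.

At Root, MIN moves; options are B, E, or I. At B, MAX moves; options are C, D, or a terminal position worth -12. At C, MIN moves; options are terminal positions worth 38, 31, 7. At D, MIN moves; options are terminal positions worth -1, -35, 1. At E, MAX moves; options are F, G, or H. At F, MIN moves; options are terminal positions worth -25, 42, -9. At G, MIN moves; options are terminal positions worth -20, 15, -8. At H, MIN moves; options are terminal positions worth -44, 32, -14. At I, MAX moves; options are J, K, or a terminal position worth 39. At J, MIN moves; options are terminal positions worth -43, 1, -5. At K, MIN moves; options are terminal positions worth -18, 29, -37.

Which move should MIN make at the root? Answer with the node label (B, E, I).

E

C (MIN): min(38, 31, 7) = 7
D (MIN): min(-1, -35, 1) = -35
B (MAX): max(7, -35, -12) = 7
F (MIN): min(-25, 42, -9) = -25
G (MIN): min(-20, 15, -8) = -20
H (MIN): min(-44, 32, -14) = -44
E (MAX): max(-25, -20, -44) = -20
J (MIN): min(-43, 1, -5) = -43
K (MIN): min(-18, 29, -37) = -37
I (MAX): max(-43, -37, 39) = 39
Root (MIN): min(7, -20, 39) = -20
MIN picks the child with the lowest value: E (value -20).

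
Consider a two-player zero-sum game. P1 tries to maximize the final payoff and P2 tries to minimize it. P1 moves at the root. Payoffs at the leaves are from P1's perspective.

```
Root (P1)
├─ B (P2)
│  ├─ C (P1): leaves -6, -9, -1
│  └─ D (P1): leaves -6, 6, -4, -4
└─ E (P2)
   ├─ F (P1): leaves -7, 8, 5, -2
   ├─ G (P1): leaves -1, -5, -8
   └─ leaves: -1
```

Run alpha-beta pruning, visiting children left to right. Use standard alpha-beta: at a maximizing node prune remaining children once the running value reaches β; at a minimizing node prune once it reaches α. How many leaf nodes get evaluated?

C [α=-∞,β=+∞]: v=-1
D [α=-∞,β=-1]: v=6 after child 2 ≥ β → β-cutoff, skip 2
B [α=-∞,β=+∞]: v=-1
F [α=-1,β=+∞]: v=8
G [α=-1,β=8]: v=-1
E [α=-1,β=+∞]: v=-1 after child 2 ≤ α → α-cutoff, skip 1
Root [α=-∞,β=+∞]: v=-1
Leaves evaluated: 12 of 15.

12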